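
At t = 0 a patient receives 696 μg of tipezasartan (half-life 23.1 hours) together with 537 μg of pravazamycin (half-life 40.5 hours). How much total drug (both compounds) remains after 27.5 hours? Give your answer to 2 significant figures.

tipezasartan: 696 × (1/2)^(27.5/23.1) = 696 × (1/2)^1.1905 ≈ 304.96 μg.
pravazamycin: 537 × (1/2)^(27.5/40.5) = 537 × (1/2)^0.67901 ≈ 335.41 μg.
Total = 304.96 + 335.41 ≈ 640.36 μg.

640 μg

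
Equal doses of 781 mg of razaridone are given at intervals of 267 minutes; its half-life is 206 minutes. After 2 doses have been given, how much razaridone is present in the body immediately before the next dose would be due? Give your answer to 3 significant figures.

448 mg

The 2 doses were given 534, 267 minutes ago.
Total = 781·(1/2)^(534/206) + 781·(1/2)^(267/206)
      = 129.51 + 318.04 ≈ 447.55 mg.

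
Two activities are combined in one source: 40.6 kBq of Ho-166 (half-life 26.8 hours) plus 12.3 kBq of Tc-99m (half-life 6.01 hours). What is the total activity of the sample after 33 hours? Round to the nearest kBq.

18 kBq

Ho-166: 40.6 × (1/2)^(33/26.8) = 40.6 × (1/2)^1.2313 ≈ 17.292 kBq.
Tc-99m: 12.3 × (1/2)^(33/6.01) = 12.3 × (1/2)^5.4908 ≈ 0.27352 kBq.
Total = 17.292 + 0.27352 ≈ 17.566 kBq.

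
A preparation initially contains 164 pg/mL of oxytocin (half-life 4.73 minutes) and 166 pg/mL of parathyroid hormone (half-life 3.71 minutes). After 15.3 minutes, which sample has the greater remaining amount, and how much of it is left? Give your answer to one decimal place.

oxytocin: 164 × (1/2)^3.2347 ≈ 17.422 pg/mL.
parathyroid hormone: 166 × (1/2)^4.124 ≈ 9.5206 pg/mL.
Oxytocin has more remaining, at ≈ 17.422 pg/mL.

oxytocin, 17.4 pg/mL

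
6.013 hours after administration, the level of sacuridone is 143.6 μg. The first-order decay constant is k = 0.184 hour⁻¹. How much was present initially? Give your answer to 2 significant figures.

t½ = ln 2 / k = 0.69315 / 0.184 ≈ 3.7671 hours.
Number of half-lives elapsed: n = 6.013/3.7671 ≈ 1.5962.
A₀ = A × 2^n = 143.6 × 2^1.5962 = 143.6 × 3.0234 ≈ 434.16 μg.

430 μg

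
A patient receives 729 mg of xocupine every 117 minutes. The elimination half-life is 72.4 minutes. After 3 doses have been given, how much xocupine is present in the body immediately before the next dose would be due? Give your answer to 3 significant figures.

The 3 doses were given 351, 234, 117 minutes ago.
Total = 729·(1/2)^(351/72.4) + 729·(1/2)^(234/72.4) + 729·(1/2)^(117/72.4)
      = 25.311 + 77.586 + 237.82 ≈ 340.72 mg.

341 mg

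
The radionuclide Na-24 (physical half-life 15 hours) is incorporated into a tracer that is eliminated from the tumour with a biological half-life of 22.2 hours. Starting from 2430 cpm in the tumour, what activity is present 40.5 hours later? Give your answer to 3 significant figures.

106 cpm

1/t_eff = 1/t_phys + 1/t_biol = 1/15 + 1/22.2 = 0.11171 per hour.
t_eff = 15 × 22.2 / (15 + 22.2) ≈ 8.9516 hours.
Remaining = 2430 × (1/2)^(40.5/8.9516) = 2430 × (1/2)^4.5243 ≈ 105.6 cpm.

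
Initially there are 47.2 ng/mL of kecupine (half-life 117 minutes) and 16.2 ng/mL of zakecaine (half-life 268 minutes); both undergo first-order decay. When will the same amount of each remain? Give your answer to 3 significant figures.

320 minutes

Set 47.2·(1/2)^(t/117) = 16.2·(1/2)^(t/268).
Taking log₂: log₂(47.2/16.2) = t·(1/117 − 1/268).
log₂(2.9136) = 1.5428; 1/117 − 1/268 = 0.0048157.
t = 1.5428 / 0.0048157 ≈ 320.37 minutes.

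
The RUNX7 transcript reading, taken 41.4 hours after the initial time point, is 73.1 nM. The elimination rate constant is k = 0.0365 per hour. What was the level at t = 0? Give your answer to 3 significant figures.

331 nM

t½ = ln 2 / k = 0.69315 / 0.0365 ≈ 18.99 hours.
Number of half-lives elapsed: n = 41.4/18.99 ≈ 2.1801.
A₀ = A × 2^n = 73.1 × 2^2.1801 = 73.1 × 4.5317 ≈ 331.27 nM.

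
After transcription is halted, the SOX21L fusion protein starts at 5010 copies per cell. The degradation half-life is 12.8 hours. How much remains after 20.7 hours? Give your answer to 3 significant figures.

1630 copies per cell

Number of half-lives: n = 20.7/12.8 ≈ 1.6172.
Remaining = 5010 × (1/2)^1.6172 = 5010 × 0.32597 ≈ 1633.1 copies per cell.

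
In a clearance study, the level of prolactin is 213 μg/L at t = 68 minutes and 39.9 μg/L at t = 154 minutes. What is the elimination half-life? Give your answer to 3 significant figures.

Over Δt = 154 − 68 = 86 minutes, the level fell by a factor of 213/39.9 ≈ 5.3383.
n = log₂(5.3383) ≈ 2.4164 half-lives, so t½ = 86/2.4164 ≈ 35.59 minutes.

35.6 minutes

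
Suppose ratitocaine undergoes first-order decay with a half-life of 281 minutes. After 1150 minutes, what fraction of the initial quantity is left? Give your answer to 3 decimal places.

0.059

n = 1150/281 ≈ 4.0925 half-lives.
Fraction remaining = (1/2)^4.0925 ≈ 0.058617.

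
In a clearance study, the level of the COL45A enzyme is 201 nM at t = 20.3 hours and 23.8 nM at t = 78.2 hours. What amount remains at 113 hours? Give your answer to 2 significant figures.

6.6 nM

Over Δt = 78.2 − 20.3 = 57.9 hours, the level fell by a factor of 201/23.8 ≈ 8.4454.
n = log₂(8.4454) ≈ 3.0782 half-lives, so t½ = 57.9/3.0782 ≈ 18.81 hours.
From t = 78.2 to t = 113: 23.8 × (1/2)^((113−78.2)/18.81) ≈ 6.6015 nM.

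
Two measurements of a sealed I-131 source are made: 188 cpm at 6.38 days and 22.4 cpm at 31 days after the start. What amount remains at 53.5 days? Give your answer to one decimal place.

3.2 cpm

Over Δt = 31 − 6.38 = 24.62 days, the level fell by a factor of 188/22.4 ≈ 8.3929.
n = log₂(8.3929) ≈ 3.0692 half-lives, so t½ = 24.62/3.0692 ≈ 8.0217 days.
From t = 31 to t = 53.5: 22.4 × (1/2)^((53.5−31)/8.0217) ≈ 3.2055 cpm.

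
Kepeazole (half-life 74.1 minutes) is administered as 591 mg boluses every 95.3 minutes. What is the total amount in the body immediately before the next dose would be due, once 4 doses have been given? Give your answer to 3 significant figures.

399 mg

The 4 doses were given 381.2, 285.9, 190.6, 95.3 minutes ago.
Total = 591·(1/2)^(381.2/74.1) + 591·(1/2)^(285.9/74.1) + 591·(1/2)^(190.6/74.1) + 591·(1/2)^(95.3/74.1)
      = 16.71 + 40.75 + 99.375 + 242.34 ≈ 399.18 mg.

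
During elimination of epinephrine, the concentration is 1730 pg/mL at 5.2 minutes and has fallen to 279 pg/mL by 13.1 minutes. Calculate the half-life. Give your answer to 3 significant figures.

Over Δt = 13.1 − 5.2 = 7.9 minutes, the level fell by a factor of 1730/279 ≈ 6.2007.
n = log₂(6.2007) ≈ 2.6324 half-lives, so t½ = 7.9/2.6324 ≈ 3.001 minutes.

3.00 minutes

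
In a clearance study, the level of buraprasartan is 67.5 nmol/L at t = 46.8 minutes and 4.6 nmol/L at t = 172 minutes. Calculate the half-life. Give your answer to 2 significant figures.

32 minutes

Over Δt = 172 − 46.8 = 125.2 minutes, the level fell by a factor of 67.5/4.6 ≈ 14.674.
n = log₂(14.674) ≈ 3.8752 half-lives, so t½ = 125.2/3.8752 ≈ 32.308 minutes.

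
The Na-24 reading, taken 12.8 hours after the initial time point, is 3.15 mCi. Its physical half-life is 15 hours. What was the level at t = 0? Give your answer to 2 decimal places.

Number of half-lives elapsed: n = 12.8/15 ≈ 0.85333.
A₀ = A × 2^n = 3.15 × 2^0.85333 = 3.15 × 1.8067 ≈ 5.691 mCi.

5.69 mCi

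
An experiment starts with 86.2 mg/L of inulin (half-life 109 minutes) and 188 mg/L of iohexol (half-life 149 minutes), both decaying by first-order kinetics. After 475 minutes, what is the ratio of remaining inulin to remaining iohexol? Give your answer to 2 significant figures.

inulin: 86.2 × (1/2)^(475/109) = 86.2 × (1/2)^4.3578 ≈ 4.2042 mg/L.
iohexol: 188 × (1/2)^(475/149) = 188 × (1/2)^3.1879 ≈ 20.63 mg/L.
Ratio ≈ 4.2042 / 20.63 ≈ 0.20379.

0.20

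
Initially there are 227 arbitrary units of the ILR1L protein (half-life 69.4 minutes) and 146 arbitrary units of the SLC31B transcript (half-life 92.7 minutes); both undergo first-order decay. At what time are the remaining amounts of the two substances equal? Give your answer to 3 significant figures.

Set 227·(1/2)^(t/69.4) = 146·(1/2)^(t/92.7).
Taking log₂: log₂(227/146) = t·(1/69.4 − 1/92.7).
log₂(1.5548) = 0.63672; 1/69.4 − 1/92.7 = 0.0036217.
t = 0.63672 / 0.0036217 ≈ 175.81 minutes.

176 minutes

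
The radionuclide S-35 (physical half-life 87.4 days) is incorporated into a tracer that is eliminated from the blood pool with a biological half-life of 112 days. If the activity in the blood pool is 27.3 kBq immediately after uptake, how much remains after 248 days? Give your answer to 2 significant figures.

1/t_eff = 1/t_phys + 1/t_biol = 1/87.4 + 1/112 = 0.02037 per day.
t_eff = 87.4 × 112 / (87.4 + 112) ≈ 49.091 days.
Remaining = 27.3 × (1/2)^(248/49.091) = 27.3 × (1/2)^5.0518 ≈ 0.82303 kBq.

0.82 kBq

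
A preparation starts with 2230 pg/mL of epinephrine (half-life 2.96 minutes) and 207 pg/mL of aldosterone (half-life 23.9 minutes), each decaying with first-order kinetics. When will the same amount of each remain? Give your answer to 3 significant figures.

11.6 minutes

Set 2230·(1/2)^(t/2.96) = 207·(1/2)^(t/23.9).
Taking log₂: log₂(2230/207) = t·(1/2.96 − 1/23.9).
log₂(10.773) = 3.4293; 1/2.96 − 1/23.9 = 0.296.
t = 3.4293 / 0.296 ≈ 11.586 minutes.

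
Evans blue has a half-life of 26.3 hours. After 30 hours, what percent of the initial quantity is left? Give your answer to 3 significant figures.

45.4%

n = 30/26.3 ≈ 1.1407 half-lives.
Fraction remaining = (1/2)^1.1407 ≈ 0.45354, i.e. 45.354%.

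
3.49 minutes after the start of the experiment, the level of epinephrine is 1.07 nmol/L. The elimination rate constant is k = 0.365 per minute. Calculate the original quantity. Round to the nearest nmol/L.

t½ = ln 2 / k = 0.69315 / 0.365 ≈ 1.899 minutes.
Number of half-lives elapsed: n = 3.49/1.899 ≈ 1.8378.
A₀ = A × 2^n = 1.07 × 2^1.8378 = 1.07 × 3.5746 ≈ 3.8248 nmol/L.

4 nmol/L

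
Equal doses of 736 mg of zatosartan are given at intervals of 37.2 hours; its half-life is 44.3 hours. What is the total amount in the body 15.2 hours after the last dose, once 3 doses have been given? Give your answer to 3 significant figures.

1090 mg

The 3 doses were given 89.6, 52.4, 15.2 hours ago.
Total = 736·(1/2)^(89.6/44.3) + 736·(1/2)^(52.4/44.3) + 736·(1/2)^(15.2/44.3)
      = 181.14 + 324.19 + 580.22 ≈ 1085.6 mg.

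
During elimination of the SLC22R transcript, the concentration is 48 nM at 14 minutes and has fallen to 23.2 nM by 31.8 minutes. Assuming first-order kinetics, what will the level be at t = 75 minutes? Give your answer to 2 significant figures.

Over Δt = 31.8 − 14 = 17.8 minutes, the level fell by a factor of 48/23.2 ≈ 2.069.
n = log₂(2.069) ≈ 1.0489 half-lives, so t½ = 17.8/1.0489 ≈ 16.97 minutes.
From t = 31.8 to t = 75: 23.2 × (1/2)^((75−31.8)/16.97) ≈ 3.9734 nM.

4.0 nM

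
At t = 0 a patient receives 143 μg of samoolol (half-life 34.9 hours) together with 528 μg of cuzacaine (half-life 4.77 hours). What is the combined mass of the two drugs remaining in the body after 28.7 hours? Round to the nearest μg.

89 μg

samoolol: 143 × (1/2)^(28.7/34.9) = 143 × (1/2)^0.82235 ≈ 80.869 μg.
cuzacaine: 528 × (1/2)^(28.7/4.77) = 528 × (1/2)^6.0168 ≈ 8.1546 μg.
Total = 80.869 + 8.1546 ≈ 89.024 μg.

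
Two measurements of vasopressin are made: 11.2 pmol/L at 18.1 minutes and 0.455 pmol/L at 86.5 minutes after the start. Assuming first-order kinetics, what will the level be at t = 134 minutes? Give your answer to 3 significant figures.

Over Δt = 86.5 − 18.1 = 68.4 minutes, the level fell by a factor of 11.2/0.455 ≈ 24.615.
n = log₂(24.615) ≈ 4.6215 half-lives, so t½ = 68.4/4.6215 ≈ 14.8 minutes.
From t = 86.5 to t = 134: 0.455 × (1/2)^((134−86.5)/14.8) ≈ 0.049192 pmol/L.

0.0492 pmol/L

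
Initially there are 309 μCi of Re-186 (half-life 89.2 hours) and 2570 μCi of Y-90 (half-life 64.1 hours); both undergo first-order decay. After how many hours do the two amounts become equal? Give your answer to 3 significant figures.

Set 309·(1/2)^(t/89.2) = 2570·(1/2)^(t/64.1).
Taking log₂: log₂(309/2570) = t·(1/89.2 − 1/64.1).
log₂(0.12023) = -3.0561; 1/89.2 − 1/64.1 = -0.0043899.
t = -3.0561 / -0.0043899 ≈ 696.17 hours.

696 hours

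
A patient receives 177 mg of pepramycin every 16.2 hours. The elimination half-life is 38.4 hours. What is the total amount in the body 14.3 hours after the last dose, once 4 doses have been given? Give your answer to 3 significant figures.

The 4 doses were given 62.9, 46.7, 30.5, 14.3 hours ago.
Total = 177·(1/2)^(62.9/38.4) + 177·(1/2)^(46.7/38.4) + 177·(1/2)^(30.5/38.4) + 177·(1/2)^(14.3/38.4)
      = 56.87 + 76.186 + 102.06 + 136.73 ≈ 371.85 mg.

372 mg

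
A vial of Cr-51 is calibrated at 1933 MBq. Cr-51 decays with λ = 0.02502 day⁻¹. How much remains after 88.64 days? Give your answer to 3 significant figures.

t½ = ln 2 / λ = 0.69315 / 0.02502 ≈ 27.704 days.
Number of half-lives: n = 88.64/27.704 ≈ 3.1996.
Remaining = 1933 × (1/2)^3.1996 = 1933 × 0.10885 ≈ 210.41 MBq.

210 MBq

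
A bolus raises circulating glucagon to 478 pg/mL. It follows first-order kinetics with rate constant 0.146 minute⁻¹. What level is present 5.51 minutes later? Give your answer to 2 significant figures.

210 pg/mL

t½ = ln 2 / λ = 0.69315 / 0.146 ≈ 4.7476 minutes.
Number of half-lives: n = 5.51/4.7476 ≈ 1.1606.
Remaining = 478 × (1/2)^1.1606 = 478 × 0.44733 ≈ 213.82 pg/mL.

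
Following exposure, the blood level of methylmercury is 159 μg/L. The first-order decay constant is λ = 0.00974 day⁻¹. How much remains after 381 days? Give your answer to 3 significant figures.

3.89 μg/L

t½ = ln 2 / λ = 0.69315 / 0.00974 ≈ 71.165 days.
Number of half-lives: n = 381/71.165 ≈ 5.3538.
Remaining = 159 × (1/2)^5.3538 = 159 × 0.024455 ≈ 3.8883 μg/L.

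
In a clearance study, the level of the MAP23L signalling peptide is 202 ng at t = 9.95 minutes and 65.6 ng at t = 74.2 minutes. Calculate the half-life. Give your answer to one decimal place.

39.6 minutes

Over Δt = 74.2 − 9.95 = 64.25 minutes, the level fell by a factor of 202/65.6 ≈ 3.0793.
n = log₂(3.0793) ≈ 1.6226 half-lives, so t½ = 64.25/1.6226 ≈ 39.597 minutes.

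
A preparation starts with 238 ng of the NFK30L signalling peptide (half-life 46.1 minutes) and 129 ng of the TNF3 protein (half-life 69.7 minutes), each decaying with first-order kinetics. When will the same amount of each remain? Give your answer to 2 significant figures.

Set 238·(1/2)^(t/46.1) = 129·(1/2)^(t/69.7).
Taking log₂: log₂(238/129) = t·(1/46.1 − 1/69.7).
log₂(1.845) = 0.88359; 1/46.1 − 1/69.7 = 0.0073448.
t = 0.88359 / 0.0073448 ≈ 120.3 minutes.

120 minutes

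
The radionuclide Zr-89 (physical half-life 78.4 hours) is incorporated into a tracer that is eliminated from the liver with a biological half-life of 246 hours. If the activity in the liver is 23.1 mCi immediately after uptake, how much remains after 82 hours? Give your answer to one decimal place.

1/t_eff = 1/t_phys + 1/t_biol = 1/78.4 + 1/246 = 0.01682 per hour.
t_eff = 78.4 × 246 / (78.4 + 246) ≈ 59.453 hours.
Remaining = 23.1 × (1/2)^(82/59.453) = 23.1 × (1/2)^1.3793 ≈ 8.8801 mCi.

8.9 mCi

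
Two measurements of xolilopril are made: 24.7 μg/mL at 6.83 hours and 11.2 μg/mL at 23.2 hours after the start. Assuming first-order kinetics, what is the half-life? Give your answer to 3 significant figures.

14.3 hours

Over Δt = 23.2 − 6.83 = 16.37 hours, the level fell by a factor of 24.7/11.2 ≈ 2.2054.
n = log₂(2.2054) ≈ 1.141 half-lives, so t½ = 16.37/1.141 ≈ 14.347 hours.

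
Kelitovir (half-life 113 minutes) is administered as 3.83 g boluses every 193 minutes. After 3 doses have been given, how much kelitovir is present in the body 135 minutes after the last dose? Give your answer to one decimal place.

2.3 g

The 3 doses were given 521, 328, 135 minutes ago.
Total = 3.83·(1/2)^(521/113) + 3.83·(1/2)^(328/113) + 3.83·(1/2)^(135/113)
      = 0.15677 + 0.51217 + 1.6733 ≈ 2.3422 g.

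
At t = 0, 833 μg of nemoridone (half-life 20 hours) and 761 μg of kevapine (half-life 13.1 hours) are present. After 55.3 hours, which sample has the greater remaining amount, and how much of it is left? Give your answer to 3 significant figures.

nemoridone: 833 × (1/2)^2.765 ≈ 122.55 μg.
kevapine: 761 × (1/2)^4.2214 ≈ 40.797 μg.
Nemoridone has more remaining, at ≈ 122.55 μg.

nemoridone, 123 μg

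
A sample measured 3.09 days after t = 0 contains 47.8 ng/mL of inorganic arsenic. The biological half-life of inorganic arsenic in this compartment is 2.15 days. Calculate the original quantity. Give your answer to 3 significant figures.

129 ng/mL

Number of half-lives elapsed: n = 3.09/2.15 ≈ 1.4372.
A₀ = A × 2^n = 47.8 × 2^1.4372 = 47.8 × 2.708 ≈ 129.44 ng/mL.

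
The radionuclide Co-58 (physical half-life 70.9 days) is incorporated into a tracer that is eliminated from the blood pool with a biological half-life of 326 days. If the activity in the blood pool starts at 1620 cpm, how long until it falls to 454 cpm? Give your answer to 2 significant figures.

110 days

1/t_eff = 1/t_phys + 1/t_biol = 1/70.9 + 1/326 = 0.017172 per day.
t_eff = 70.9 × 326 / (70.9 + 326) ≈ 58.235 days.
n = log₂(1620/454) ≈ 1.8352; t = 1.8352 × 58.235 ≈ 106.87 days.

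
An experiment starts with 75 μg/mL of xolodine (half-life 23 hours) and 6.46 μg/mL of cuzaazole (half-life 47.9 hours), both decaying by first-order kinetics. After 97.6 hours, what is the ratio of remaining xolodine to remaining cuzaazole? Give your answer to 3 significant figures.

2.52

xolodine: 75 × (1/2)^(97.6/23) = 75 × (1/2)^4.2435 ≈ 3.9596 μg/mL.
cuzaazole: 6.46 × (1/2)^(97.6/47.9) = 6.46 × (1/2)^2.0376 ≈ 1.5735 μg/mL.
Ratio ≈ 3.9596 / 1.5735 ≈ 2.5164.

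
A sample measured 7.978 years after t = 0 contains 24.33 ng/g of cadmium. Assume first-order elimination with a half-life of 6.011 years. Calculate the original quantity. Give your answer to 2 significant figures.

61 ng/g

Number of half-lives elapsed: n = 7.978/6.011 ≈ 1.3272.
A₀ = A × 2^n = 24.33 × 2^1.3272 = 24.33 × 2.5092 ≈ 61.049 ng/g.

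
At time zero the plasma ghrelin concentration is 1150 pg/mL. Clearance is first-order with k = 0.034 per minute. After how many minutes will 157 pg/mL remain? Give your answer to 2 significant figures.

59 minutes

t½ = ln 2 / k = 0.69315 / 0.034 ≈ 20.387 minutes.
Fraction remaining = 157/1150 ≈ 0.13652.
n = log₂(1150/157) = ln(7.3248)/ln 2 ≈ 2.8728 half-lives.
t = n × t½ = 2.8728 × 20.387 ≈ 58.567 minutes.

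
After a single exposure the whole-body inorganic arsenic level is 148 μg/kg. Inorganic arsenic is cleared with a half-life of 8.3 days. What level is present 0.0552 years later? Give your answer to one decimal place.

Convert the elapsed time: 0.0552 years = 20.148 days.
Number of half-lives: n = 20.148/8.3 ≈ 2.4275.
Remaining = 148 × (1/2)^2.4275 = 148 × 0.18589 ≈ 27.512 μg/kg.

27.5 μg/kg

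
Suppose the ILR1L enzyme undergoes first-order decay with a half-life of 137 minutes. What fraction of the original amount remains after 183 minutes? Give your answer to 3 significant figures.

0.396

n = 183/137 ≈ 1.3358 half-lives.
Fraction remaining = (1/2)^1.3358 ≈ 0.39618.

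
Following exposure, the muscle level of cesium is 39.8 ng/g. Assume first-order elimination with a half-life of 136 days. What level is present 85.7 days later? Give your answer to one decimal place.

25.7 ng/g

Number of half-lives: n = 85.7/136 ≈ 0.63015.
Remaining = 39.8 × (1/2)^0.63015 = 39.8 × 0.64611 ≈ 25.715 ng/g.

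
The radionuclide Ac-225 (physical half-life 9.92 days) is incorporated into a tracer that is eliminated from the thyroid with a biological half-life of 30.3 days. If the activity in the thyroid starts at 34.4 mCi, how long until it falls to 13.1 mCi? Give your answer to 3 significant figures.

10.4 days

1/t_eff = 1/t_phys + 1/t_biol = 1/9.92 + 1/30.3 = 0.13381 per day.
t_eff = 9.92 × 30.3 / (9.92 + 30.3) ≈ 7.4733 days.
n = log₂(34.4/13.1) ≈ 1.3928; t = 1.3928 × 7.4733 ≈ 10.409 days.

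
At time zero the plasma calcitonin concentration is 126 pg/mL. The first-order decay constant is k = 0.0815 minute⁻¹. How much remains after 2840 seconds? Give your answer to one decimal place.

t½ = ln 2 / k = 0.69315 / 0.0815 ≈ 8.5049 minutes.
Convert the elapsed time: 2840 seconds = 47.3333 minutes.
Number of half-lives: n = 47.3333/8.5049 ≈ 5.5654.
Remaining = 126 × (1/2)^5.5654 = 126 × 0.021117 ≈ 2.6608 pg/mL.

2.7 pg/mL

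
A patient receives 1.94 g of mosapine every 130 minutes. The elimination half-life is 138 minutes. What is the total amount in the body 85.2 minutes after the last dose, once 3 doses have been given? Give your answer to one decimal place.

The 3 doses were given 345.2, 215.2, 85.2 minutes ago.
Total = 1.94·(1/2)^(345.2/138) + 1.94·(1/2)^(215.2/138) + 1.94·(1/2)^(85.2/138)
      = 0.3426 + 0.65822 + 1.2646 ≈ 2.2654 g.

2.3 g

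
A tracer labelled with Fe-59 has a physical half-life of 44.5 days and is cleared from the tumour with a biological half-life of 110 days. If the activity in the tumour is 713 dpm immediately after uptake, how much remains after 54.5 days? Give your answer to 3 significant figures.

1/t_eff = 1/t_phys + 1/t_biol = 1/44.5 + 1/110 = 0.031563 per day.
t_eff = 44.5 × 110 / (44.5 + 110) ≈ 31.683 days.
Remaining = 713 × (1/2)^(54.5/31.683) = 713 × (1/2)^1.7202 ≈ 216.4 dpm.

216 dpm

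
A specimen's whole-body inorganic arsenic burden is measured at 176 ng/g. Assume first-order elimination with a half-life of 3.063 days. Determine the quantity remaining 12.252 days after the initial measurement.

Elapsed time is 4 half-lives (12.252/3.063).
Each half-life halves the amount: 176 × (1/2)^4 = 176/16 = 11 ng/g.

11 ng/g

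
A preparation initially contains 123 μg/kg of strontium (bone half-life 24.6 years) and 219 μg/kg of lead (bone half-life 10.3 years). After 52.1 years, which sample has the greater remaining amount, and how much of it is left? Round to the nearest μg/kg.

strontium: 123 × (1/2)^2.1179 ≈ 28.337 μg/kg.
lead: 219 × (1/2)^5.0583 ≈ 6.5729 μg/kg.
Strontium has more remaining, at ≈ 28.337 μg/kg.

strontium, 28 μg/kg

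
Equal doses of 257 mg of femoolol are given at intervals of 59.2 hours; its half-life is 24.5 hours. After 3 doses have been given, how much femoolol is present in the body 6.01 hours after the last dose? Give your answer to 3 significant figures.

265 mg

The 3 doses were given 124.41, 65.21, 6.01 hours ago.
Total = 257·(1/2)^(124.41/24.5) + 257·(1/2)^(65.21/24.5) + 257·(1/2)^(6.01/24.5)
      = 7.6088 + 40.616 + 216.81 ≈ 265.04 mg.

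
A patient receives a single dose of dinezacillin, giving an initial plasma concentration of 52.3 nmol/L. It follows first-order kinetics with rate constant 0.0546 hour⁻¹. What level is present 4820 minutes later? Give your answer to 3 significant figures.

0.651 nmol/L

t½ = ln 2 / k = 0.69315 / 0.0546 ≈ 12.695 hours.
Convert the elapsed time: 4820 minutes = 80.3333 hours.
Number of half-lives: n = 80.3333/12.695 ≈ 6.3279.
Remaining = 52.3 × (1/2)^6.3279 = 52.3 × 0.012448 ≈ 0.65103 nmol/L.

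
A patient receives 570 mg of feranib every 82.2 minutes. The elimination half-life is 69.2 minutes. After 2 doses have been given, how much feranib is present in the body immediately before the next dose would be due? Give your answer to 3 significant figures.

360 mg

The 2 doses were given 164.4, 82.2 minutes ago.
Total = 570·(1/2)^(164.4/69.2) + 570·(1/2)^(82.2/69.2)
      = 109.83 + 250.2 ≈ 360.03 mg.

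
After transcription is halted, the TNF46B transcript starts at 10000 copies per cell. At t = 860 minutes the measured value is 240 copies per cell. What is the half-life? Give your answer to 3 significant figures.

160 minutes

A/A₀ = 240/10000 ≈ 0.024.
n = log₂(41.667) ≈ 5.3808 half-lives elapsed in 860 minutes.
t½ = 860/5.3808 ≈ 159.83 minutes.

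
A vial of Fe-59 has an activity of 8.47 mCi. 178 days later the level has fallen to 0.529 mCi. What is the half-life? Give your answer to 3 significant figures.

A/A₀ = 0.529/8.47 ≈ 0.062456.
n = log₂(16.011) ≈ 4.001 half-lives elapsed in 178 days.
t½ = 178/4.001 ≈ 44.489 days.

44.5 days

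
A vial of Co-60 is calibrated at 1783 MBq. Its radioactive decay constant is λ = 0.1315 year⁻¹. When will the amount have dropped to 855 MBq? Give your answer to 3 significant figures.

t½ = ln 2 / λ = 0.69315 / 0.1315 ≈ 5.2711 years.
Fraction remaining = 855/1783 ≈ 0.47953.
n = log₂(1783/855) = ln(2.0854)/ln 2 ≈ 1.0603 half-lives.
t = n × t½ = 1.0603 × 5.2711 ≈ 5.589 years.

5.59 years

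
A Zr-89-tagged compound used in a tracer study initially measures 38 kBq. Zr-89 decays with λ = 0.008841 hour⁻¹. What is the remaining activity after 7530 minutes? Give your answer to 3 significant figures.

12.5 kBq

t½ = ln 2 / λ = 0.69315 / 0.008841 ≈ 78.401 hours.
Convert the elapsed time: 7530 minutes = 125.5 hours.
Number of half-lives: n = 125.5/78.401 ≈ 1.6007.
Remaining = 38 × (1/2)^1.6007 = 38 × 0.32971 ≈ 12.529 kBq.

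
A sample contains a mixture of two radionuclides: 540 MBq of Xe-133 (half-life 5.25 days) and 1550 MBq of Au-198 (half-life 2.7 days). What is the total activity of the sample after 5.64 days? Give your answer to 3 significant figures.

621 MBq

Xe-133: 540 × (1/2)^(5.64/5.25) = 540 × (1/2)^1.0743 ≈ 256.45 MBq.
Au-198: 1550 × (1/2)^(5.64/2.7) = 1550 × (1/2)^2.0889 ≈ 364.35 MBq.
Total = 256.45 + 364.35 ≈ 620.79 MBq.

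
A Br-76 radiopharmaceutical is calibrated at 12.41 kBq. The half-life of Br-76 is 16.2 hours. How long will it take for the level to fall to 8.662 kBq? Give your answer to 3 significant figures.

8.40 hours

Fraction remaining = 8.662/12.41 ≈ 0.69799.
n = log₂(12.41/8.662) = ln(1.4327)/ln 2 ≈ 0.51873 half-lives.
t = n × t½ = 0.51873 × 16.2 ≈ 8.4034 hours.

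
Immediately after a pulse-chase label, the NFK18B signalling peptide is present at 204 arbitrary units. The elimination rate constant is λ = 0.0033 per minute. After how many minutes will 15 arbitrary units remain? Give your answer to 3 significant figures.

791 minutes

t½ = ln 2 / λ = 0.69315 / 0.0033 ≈ 210.04 minutes.
Fraction remaining = 15/204 ≈ 0.073529.
n = log₂(204/15) = ln(13.6)/ln 2 ≈ 3.7655 half-lives.
t = n × t½ = 3.7655 × 210.04 ≈ 790.93 minutes.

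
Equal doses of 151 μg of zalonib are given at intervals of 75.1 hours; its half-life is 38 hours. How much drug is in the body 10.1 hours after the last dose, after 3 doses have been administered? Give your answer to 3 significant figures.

The 3 doses were given 160.3, 85.2, 10.1 hours ago.
Total = 151·(1/2)^(160.3/38) + 151·(1/2)^(85.2/38) + 151·(1/2)^(10.1/38)
      = 8.1116 + 31.918 + 125.59 ≈ 165.62 μg.

166 μg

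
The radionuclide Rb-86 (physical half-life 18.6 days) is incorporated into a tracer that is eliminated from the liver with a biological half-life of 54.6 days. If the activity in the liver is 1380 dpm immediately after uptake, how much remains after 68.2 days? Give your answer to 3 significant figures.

1/t_eff = 1/t_phys + 1/t_biol = 1/18.6 + 1/54.6 = 0.072078 per day.
t_eff = 18.6 × 54.6 / (18.6 + 54.6) ≈ 13.874 days.
Remaining = 1380 × (1/2)^(68.2/13.874) = 1380 × (1/2)^4.9158 ≈ 45.718 dpm.

45.7 dpm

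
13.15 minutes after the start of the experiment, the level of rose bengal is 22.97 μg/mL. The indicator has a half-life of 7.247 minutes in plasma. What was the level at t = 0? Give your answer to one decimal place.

Number of half-lives elapsed: n = 13.15/7.247 ≈ 1.8145.
A₀ = A × 2^n = 22.97 × 2^1.8145 = 22.97 × 3.5175 ≈ 80.797 μg/mL.

80.8 μg/mL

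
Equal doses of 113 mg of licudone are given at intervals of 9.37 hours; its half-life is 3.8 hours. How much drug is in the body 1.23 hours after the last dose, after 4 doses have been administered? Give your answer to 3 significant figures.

The 4 doses were given 29.34, 19.97, 10.6, 1.23 hours ago.
Total = 113·(1/2)^(29.34/3.8) + 113·(1/2)^(19.97/3.8) + 113·(1/2)^(10.6/3.8) + 113·(1/2)^(1.23/3.8)
      = 0.53556 + 2.9586 + 16.344 + 90.29 ≈ 110.13 mg.

110 mg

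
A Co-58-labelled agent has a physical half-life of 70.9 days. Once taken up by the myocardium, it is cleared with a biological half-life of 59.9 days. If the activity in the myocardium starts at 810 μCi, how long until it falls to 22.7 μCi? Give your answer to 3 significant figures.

167 days

1/t_eff = 1/t_phys + 1/t_biol = 1/70.9 + 1/59.9 = 0.030799 per day.
t_eff = 70.9 × 59.9 / (70.9 + 59.9) ≈ 32.469 days.
n = log₂(810/22.7) ≈ 5.1572; t = 5.1572 × 32.469 ≈ 167.45 days.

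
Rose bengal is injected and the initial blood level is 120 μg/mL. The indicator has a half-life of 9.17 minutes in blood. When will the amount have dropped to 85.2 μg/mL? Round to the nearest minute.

5 minutes

Fraction remaining = 85.2/120 ≈ 0.71.
n = log₂(120/85.2) = ln(1.4085)/ln 2 ≈ 0.49411 half-lives.
t = n × t½ = 0.49411 × 9.17 ≈ 4.531 minutes.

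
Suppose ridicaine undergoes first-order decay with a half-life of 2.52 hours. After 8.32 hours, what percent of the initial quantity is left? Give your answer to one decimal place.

n = 8.32/2.52 ≈ 3.3016 half-lives.
Fraction remaining = (1/2)^3.3016 ≈ 0.10142, i.e. 10.142%.

10.1%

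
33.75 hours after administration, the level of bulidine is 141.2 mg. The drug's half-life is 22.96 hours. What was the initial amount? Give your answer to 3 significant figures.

391 mg

Number of half-lives elapsed: n = 33.75/22.96 ≈ 1.4699.
A₀ = A × 2^n = 141.2 × 2^1.4699 = 141.2 × 2.7701 ≈ 391.14 mg.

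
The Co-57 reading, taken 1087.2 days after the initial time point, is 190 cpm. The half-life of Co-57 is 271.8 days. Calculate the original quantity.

3040 cpm

Number of half-lives elapsed: n = 1087.2/271.8 ≈ 4.
A₀ = A × 2^n = 190 × 2^4 = 190 × 16 ≈ 3040 cpm.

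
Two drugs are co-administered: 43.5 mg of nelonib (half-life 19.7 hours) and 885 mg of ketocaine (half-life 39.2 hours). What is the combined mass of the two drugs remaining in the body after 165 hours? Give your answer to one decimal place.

nelonib: 43.5 × (1/2)^(165/19.7) = 43.5 × (1/2)^8.3756 ≈ 0.13097 mg.
ketocaine: 885 × (1/2)^(165/39.2) = 885 × (1/2)^4.2092 ≈ 47.847 mg.
Total = 0.13097 + 47.847 ≈ 47.978 mg.

48.0 mg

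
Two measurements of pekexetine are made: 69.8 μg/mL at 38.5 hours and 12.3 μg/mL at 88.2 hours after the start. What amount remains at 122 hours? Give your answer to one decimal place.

3.8 μg/mL

Over Δt = 88.2 − 38.5 = 49.7 hours, the level fell by a factor of 69.8/12.3 ≈ 5.6748.
n = log₂(5.6748) ≈ 2.5046 half-lives, so t½ = 49.7/2.5046 ≈ 19.844 hours.
From t = 88.2 to t = 122: 12.3 × (1/2)^((122−88.2)/19.844) ≈ 3.7771 μg/mL.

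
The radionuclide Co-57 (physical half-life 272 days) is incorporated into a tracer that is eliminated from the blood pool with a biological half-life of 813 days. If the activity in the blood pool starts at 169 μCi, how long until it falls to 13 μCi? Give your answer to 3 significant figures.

1/t_eff = 1/t_phys + 1/t_biol = 1/272 + 1/813 = 0.0049065 per day.
t_eff = 272 × 813 / (272 + 813) ≈ 203.81 days.
n = log₂(169/13) ≈ 3.7004; t = 3.7004 × 203.81 ≈ 754.19 days.

754 days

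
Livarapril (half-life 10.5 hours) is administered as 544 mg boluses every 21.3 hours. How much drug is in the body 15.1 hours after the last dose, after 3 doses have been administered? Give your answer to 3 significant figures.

262 mg

The 3 doses were given 57.7, 36.4, 15.1 hours ago.
Total = 544·(1/2)^(57.7/10.5) + 544·(1/2)^(36.4/10.5) + 544·(1/2)^(15.1/10.5)
      = 12.061 + 49.207 + 200.77 ≈ 262.03 mg.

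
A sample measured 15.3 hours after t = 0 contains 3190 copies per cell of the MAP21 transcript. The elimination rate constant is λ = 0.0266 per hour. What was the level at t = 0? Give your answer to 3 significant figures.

4790 copies per cell

t½ = ln 2 / λ = 0.69315 / 0.0266 ≈ 26.058 hours.
Number of half-lives elapsed: n = 15.3/26.058 ≈ 0.58715.
A₀ = A × 2^n = 3190 × 2^0.58715 = 3190 × 1.5023 ≈ 4792.3 copies per cell.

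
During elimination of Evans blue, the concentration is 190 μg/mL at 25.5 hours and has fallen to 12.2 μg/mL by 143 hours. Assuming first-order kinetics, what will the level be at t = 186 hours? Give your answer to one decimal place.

4.5 μg/mL

Over Δt = 143 − 25.5 = 117.5 hours, the level fell by a factor of 190/12.2 ≈ 15.574.
n = log₂(15.574) ≈ 3.961 half-lives, so t½ = 117.5/3.961 ≈ 29.664 hours.
From t = 143 to t = 186: 12.2 × (1/2)^((186−143)/29.664) ≈ 4.4668 μg/mL.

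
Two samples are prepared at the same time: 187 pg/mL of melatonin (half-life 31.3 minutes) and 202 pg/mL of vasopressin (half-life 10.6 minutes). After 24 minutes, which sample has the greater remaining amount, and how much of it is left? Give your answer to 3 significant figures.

melatonin, 110 pg/mL

melatonin: 187 × (1/2)^0.76677 ≈ 109.91 pg/mL.
vasopressin: 202 × (1/2)^2.2642 ≈ 42.051 pg/mL.
Melatonin has more remaining, at ≈ 109.91 pg/mL.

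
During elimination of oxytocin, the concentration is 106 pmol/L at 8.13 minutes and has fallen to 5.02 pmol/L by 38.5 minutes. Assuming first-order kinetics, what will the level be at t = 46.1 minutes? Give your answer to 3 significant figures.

2.34 pmol/L

Over Δt = 38.5 − 8.13 = 30.37 minutes, the level fell by a factor of 106/5.02 ≈ 21.116.
n = log₂(21.116) ≈ 4.4002 half-lives, so t½ = 30.37/4.4002 ≈ 6.9019 minutes.
From t = 38.5 to t = 46.1: 5.02 × (1/2)^((46.1−38.5)/6.9019) ≈ 2.3401 pmol/L.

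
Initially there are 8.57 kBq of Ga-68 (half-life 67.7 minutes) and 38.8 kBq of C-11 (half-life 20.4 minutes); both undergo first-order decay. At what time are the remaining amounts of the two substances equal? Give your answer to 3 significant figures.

63.6 minutes

Set 8.57·(1/2)^(t/67.7) = 38.8·(1/2)^(t/20.4).
Taking log₂: log₂(8.57/38.8) = t·(1/67.7 − 1/20.4).
log₂(0.22088) = -2.1787; 1/67.7 − 1/20.4 = -0.034249.
t = -2.1787 / -0.034249 ≈ 63.614 minutes.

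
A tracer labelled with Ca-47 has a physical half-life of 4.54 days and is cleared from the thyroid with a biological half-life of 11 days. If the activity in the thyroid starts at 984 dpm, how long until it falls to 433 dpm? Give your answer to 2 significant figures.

3.8 days

1/t_eff = 1/t_phys + 1/t_biol = 1/4.54 + 1/11 = 0.31117 per day.
t_eff = 4.54 × 11 / (4.54 + 11) ≈ 3.2136 days.
n = log₂(984/433) ≈ 1.1843; t = 1.1843 × 3.2136 ≈ 3.8059 days.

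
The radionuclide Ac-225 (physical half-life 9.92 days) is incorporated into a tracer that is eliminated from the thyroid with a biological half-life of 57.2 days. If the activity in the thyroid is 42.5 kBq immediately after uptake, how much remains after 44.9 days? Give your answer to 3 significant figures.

1/t_eff = 1/t_phys + 1/t_biol = 1/9.92 + 1/57.2 = 0.11829 per day.
t_eff = 9.92 × 57.2 / (9.92 + 57.2) ≈ 8.4539 days.
Remaining = 42.5 × (1/2)^(44.9/8.4539) = 42.5 × (1/2)^5.3112 ≈ 1.0704 kBq.

1.07 kBq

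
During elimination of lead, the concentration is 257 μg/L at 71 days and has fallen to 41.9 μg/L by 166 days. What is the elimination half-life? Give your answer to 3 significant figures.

36.3 days

Over Δt = 166 − 71 = 95 days, the level fell by a factor of 257/41.9 ≈ 6.1337.
n = log₂(6.1337) ≈ 2.6167 half-lives, so t½ = 95/2.6167 ≈ 36.305 days.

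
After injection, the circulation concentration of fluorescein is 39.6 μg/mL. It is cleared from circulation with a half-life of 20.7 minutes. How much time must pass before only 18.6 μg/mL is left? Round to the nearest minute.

23 minutes

Fraction remaining = 18.6/39.6 ≈ 0.4697.
n = log₂(39.6/18.6) = ln(2.129)/ln 2 ≈ 1.0902 half-lives.
t = n × t½ = 1.0902 × 20.7 ≈ 22.567 minutes.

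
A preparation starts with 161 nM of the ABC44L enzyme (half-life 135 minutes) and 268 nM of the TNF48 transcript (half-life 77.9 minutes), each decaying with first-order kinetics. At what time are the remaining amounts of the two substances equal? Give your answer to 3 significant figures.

135 minutes

Set 161·(1/2)^(t/135) = 268·(1/2)^(t/77.9).
Taking log₂: log₂(161/268) = t·(1/135 − 1/77.9).
log₂(0.60075) = -0.73517; 1/135 − 1/77.9 = -0.0054296.
t = -0.73517 / -0.0054296 ≈ 135.4 minutes.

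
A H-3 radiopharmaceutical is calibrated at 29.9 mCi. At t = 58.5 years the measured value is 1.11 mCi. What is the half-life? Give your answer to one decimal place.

12.3 years

A/A₀ = 1.11/29.9 ≈ 0.037124.
n = log₂(26.937) ≈ 4.7515 half-lives elapsed in 58.5 years.
t½ = 58.5/4.7515 ≈ 12.312 years.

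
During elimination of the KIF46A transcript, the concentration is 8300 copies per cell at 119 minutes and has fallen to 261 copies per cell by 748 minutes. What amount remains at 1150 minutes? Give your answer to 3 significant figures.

Over Δt = 748 − 119 = 629 minutes, the level fell by a factor of 8300/261 ≈ 31.801.
n = log₂(31.801) ≈ 4.991 half-lives, so t½ = 629/4.991 ≈ 126.03 minutes.
From t = 748 to t = 1150: 261 × (1/2)^((1150−748)/126.03) ≈ 28.603 copies per cell.

28.6 copies per cell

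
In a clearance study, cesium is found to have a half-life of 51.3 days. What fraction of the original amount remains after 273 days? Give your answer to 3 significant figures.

n = 273/51.3 ≈ 5.3216 half-lives.
Fraction remaining = (1/2)^5.3216 ≈ 0.025005.

0.0250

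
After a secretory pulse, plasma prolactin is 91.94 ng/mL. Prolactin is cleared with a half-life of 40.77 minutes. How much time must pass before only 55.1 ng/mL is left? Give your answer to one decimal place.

Fraction remaining = 55.1/91.94 ≈ 0.5993.
n = log₂(91.94/55.1) = ln(1.6686)/ln 2 ≈ 0.73864 half-lives.
t = n × t½ = 0.73864 × 40.77 ≈ 30.114 minutes.

30.1 minutes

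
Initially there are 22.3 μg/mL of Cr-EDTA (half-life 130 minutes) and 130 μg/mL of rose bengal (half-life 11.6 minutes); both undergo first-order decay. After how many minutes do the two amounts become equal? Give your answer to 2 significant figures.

32 minutes

Set 22.3·(1/2)^(t/130) = 130·(1/2)^(t/11.6).
Taking log₂: log₂(22.3/130) = t·(1/130 − 1/11.6).
log₂(0.17154) = -2.5434; 1/130 − 1/11.6 = -0.078515.
t = -2.5434 / -0.078515 ≈ 32.394 minutes.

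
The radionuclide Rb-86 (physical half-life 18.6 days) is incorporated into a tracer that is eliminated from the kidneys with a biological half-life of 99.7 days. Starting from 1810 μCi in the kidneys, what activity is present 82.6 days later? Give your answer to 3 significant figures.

46.9 μCi

1/t_eff = 1/t_phys + 1/t_biol = 1/18.6 + 1/99.7 = 0.063794 per day.
t_eff = 18.6 × 99.7 / (18.6 + 99.7) ≈ 15.676 days.
Remaining = 1810 × (1/2)^(82.6/15.676) = 1810 × (1/2)^5.2693 ≈ 46.93 μCi.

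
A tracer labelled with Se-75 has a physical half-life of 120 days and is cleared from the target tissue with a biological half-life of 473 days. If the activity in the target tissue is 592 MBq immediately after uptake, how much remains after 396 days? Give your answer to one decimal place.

33.6 MBq

1/t_eff = 1/t_phys + 1/t_biol = 1/120 + 1/473 = 0.010447 per day.
t_eff = 120 × 473 / (120 + 473) ≈ 95.717 days.
Remaining = 592 × (1/2)^(396/95.717) = 592 × (1/2)^4.1372 ≈ 33.643 MBq.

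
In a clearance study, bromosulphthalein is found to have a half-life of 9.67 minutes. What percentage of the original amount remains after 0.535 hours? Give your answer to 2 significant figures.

10%

0.535 hours = 32.1 minutes.
n = 32.1/9.67 ≈ 3.3195 half-lives.
Fraction remaining = (1/2)^3.3195 ≈ 0.10017, i.e. 10.017%.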